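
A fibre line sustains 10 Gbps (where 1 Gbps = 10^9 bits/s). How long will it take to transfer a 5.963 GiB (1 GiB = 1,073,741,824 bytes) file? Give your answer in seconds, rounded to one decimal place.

5.1 seconds

5.963 GiB = 6,402,722,496.512 bytes = 51,221,779,972.096 bits
10 Gbps = 10,000,000,000 bits/s
time = 51,221,779,972.096 / 10,000,000,000 = 5.1 s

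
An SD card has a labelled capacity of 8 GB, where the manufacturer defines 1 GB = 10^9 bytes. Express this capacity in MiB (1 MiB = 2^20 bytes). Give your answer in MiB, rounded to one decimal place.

8 GB × 1,000,000,000 bytes/GB = 8,000,000,000 bytes
1 MiB = 1,048,576 bytes
8,000,000,000 / 1,048,576 = 7,629.4 MiB

7,629.4 MiB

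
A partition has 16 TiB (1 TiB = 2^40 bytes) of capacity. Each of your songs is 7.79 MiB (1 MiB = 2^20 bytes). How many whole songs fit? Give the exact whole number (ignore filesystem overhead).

2,153,686

Capacity: 16 TiB = 17,592,186,044,416 bytes
Per item: 7.79 MiB = 8,168,407.04 bytes
⌊17,592,186,044,416 / 8,168,407.04⌋ = 2,153,686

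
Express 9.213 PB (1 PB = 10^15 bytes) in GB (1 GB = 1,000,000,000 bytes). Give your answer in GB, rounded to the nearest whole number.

9.213 PB × 1,000,000,000,000,000 bytes/PB = 9,213,000,000,000,000 bytes
1 GB = 10^9 bytes = 1,000,000,000 bytes
9,213,000,000,000,000 / 1,000,000,000 = 9,213,000 GB

9,213,000 GB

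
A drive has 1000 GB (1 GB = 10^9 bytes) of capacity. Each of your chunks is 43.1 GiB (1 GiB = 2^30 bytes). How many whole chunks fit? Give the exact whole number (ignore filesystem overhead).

Capacity: 1000 GB = 1,000,000,000,000 bytes
Per item: 43.1 GiB = 46,278,272,614.4 bytes
⌊1,000,000,000,000 / 46,278,272,614.4⌋ = 21

21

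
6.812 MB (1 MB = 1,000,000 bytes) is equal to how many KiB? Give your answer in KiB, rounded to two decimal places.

6,652.34 KiB

6.812 MB × 1,000,000 bytes/MB = 6,812,000 bytes
1 KiB = 1,024 bytes
6,812,000 / 1,024 = 6,652.34 KiB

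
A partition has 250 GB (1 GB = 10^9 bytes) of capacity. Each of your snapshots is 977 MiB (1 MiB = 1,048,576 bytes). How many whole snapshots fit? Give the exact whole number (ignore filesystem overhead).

244

Capacity: 250 GB = 250,000,000,000 bytes
Per item: 977 MiB = 1,024,458,752 bytes
⌊250,000,000,000 / 1,024,458,752⌋ = 244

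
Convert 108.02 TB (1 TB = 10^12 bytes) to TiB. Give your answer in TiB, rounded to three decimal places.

98.244 TiB

108.02 TB = 108.02 × 10^12 bytes = 108,020,000,000,000 bytes
1 TiB = 1,099,511,627,776 bytes
108,020,000,000,000 / 1,099,511,627,776 = 98.244 TiB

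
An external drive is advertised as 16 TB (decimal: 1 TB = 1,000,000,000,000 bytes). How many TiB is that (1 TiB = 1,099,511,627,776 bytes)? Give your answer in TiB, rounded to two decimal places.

16 TB × 1,000,000,000,000 bytes/TB = 16,000,000,000,000 bytes
1 TiB = 2^40 bytes = 1,099,511,627,776 bytes
16,000,000,000,000 / 1,099,511,627,776 = 14.55 TiB

14.55 TiB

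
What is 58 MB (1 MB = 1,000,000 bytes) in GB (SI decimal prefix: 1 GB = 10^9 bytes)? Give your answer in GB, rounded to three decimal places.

0.058 GB

58 MB = 58 × 10^6 bytes = 58,000,000 bytes
1 GB = 10^9 bytes = 1,000,000,000 bytes
58,000,000 / 1,000,000,000 = 0.058 GB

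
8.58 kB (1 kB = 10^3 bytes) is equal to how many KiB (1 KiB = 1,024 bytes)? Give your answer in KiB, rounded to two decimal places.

8.58 kB × 1,000 bytes/kB = 8,580 bytes
1 KiB = 2^10 bytes = 1,024 bytes
8,580 / 1,024 = 8.38 KiB

8.38 KiB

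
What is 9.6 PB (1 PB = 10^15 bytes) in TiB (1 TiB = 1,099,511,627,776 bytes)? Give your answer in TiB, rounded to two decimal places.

8,731.15 TiB

9.6 PB = 9.6 × 10^15 bytes = 9,600,000,000,000,000 bytes
1 TiB = 2^40 bytes = 1,099,511,627,776 bytes
9,600,000,000,000,000 / 1,099,511,627,776 = 8,731.15 TiB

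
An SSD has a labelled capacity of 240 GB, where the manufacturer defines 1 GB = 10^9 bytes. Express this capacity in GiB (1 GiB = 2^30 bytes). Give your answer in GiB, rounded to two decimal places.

223.52 GiB

240 GB = 240 × 10^9 bytes = 240,000,000,000 bytes
1 GiB = 2^30 bytes = 1,073,741,824 bytes
240,000,000,000 / 1,073,741,824 = 223.52 GiB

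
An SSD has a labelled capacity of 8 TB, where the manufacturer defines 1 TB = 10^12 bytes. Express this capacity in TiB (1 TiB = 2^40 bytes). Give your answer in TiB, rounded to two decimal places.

7.28 TiB

8 TB = 8 × 10^12 bytes = 8,000,000,000,000 bytes
1 TiB = 2^40 bytes = 1,099,511,627,776 bytes
8,000,000,000,000 / 1,099,511,627,776 = 7.28 TiB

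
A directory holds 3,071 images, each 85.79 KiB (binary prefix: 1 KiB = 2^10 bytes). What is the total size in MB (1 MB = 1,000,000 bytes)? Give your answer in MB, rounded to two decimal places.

Total = 3,071 × 85.79 KiB = 263461.09 KiB
= 263461.09 × 1,024 bytes = 269,784,156.16 bytes
1 MB = 1,000,000 bytes
269,784,156.16 / 1,000,000 = 269.78 MB

269.78 MB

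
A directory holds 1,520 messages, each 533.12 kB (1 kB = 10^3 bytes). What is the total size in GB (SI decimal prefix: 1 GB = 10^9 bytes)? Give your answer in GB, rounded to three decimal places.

Total = 1,520 × 533.12 kB = 810342.4 kB
= 810342.4 × 1,000 bytes = 810,342,400 bytes
1 GB = 1,000,000,000 bytes
810,342,400 / 1,000,000,000 = 0.810 GB

0.810 GB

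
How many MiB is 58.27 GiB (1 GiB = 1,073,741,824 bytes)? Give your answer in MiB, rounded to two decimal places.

59,668.48 MiB

58.27 GiB = 58.27 × 2^30 bytes = 62,566,936,084.48 bytes
1 MiB = 2^20 bytes = 1,048,576 bytes
62,566,936,084.48 / 1,048,576 = 59,668.48 MiB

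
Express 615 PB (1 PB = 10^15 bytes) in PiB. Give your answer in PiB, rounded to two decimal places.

615 PB = 615 × 10^15 bytes = 615,000,000,000,000,000 bytes
1 PiB = 1,125,899,906,842,624 bytes
615,000,000,000,000,000 / 1,125,899,906,842,624 = 546.23 PiB

546.23 PiB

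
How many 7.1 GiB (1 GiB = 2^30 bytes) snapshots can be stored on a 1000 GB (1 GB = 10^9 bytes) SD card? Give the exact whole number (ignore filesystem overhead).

131

Capacity: 1000 GB = 1,000,000,000,000 bytes
Per item: 7.1 GiB = 7,623,566,950.4 bytes
⌊1,000,000,000,000 / 7,623,566,950.4⌋ = 131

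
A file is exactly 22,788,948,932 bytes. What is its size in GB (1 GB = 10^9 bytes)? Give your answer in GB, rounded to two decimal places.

22.79 GB

22,788,948,932 bytes given.
1 GB = 10^9 bytes = 1,000,000,000 bytes
22,788,948,932 / 1,000,000,000 = 22.79 GB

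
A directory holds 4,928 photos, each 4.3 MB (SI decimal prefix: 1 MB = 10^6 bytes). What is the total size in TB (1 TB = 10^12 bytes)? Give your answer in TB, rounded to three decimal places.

Total = 4,928 × 4.3 MB = 21190.4 MB
= 21190.4 × 1,000,000 bytes = 21,190,400,000 bytes
1 TB = 1,000,000,000,000 bytes
21,190,400,000 / 1,000,000,000,000 = 0.021 TB

0.021 TB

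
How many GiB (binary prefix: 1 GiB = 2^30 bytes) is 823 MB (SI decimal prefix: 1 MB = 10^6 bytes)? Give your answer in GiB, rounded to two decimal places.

823 MB = 823 × 10^6 bytes = 823,000,000 bytes
1 GiB = 2^30 bytes = 1,073,741,824 bytes
823,000,000 / 1,073,741,824 = 0.77 GiB

0.77 GiB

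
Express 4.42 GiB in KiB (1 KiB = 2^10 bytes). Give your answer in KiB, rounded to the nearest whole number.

4.42 GiB × 1,073,741,824 bytes/GiB = 4,745,938,862.08 bytes
1 KiB = 2^10 bytes = 1,024 bytes
4,745,938,862.08 / 1,024 = 4,634,706 KiB

4,634,706 KiB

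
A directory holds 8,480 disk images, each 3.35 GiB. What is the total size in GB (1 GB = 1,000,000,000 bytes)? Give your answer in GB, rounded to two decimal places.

30,502.86 GB

Total = 8,480 × 3.35 GiB = 28,408 GiB
= 28,408 × 1,073,741,824 bytes = 30,502,857,736,192 bytes
1 GB = 1,000,000,000 bytes
30,502,857,736,192 / 1,000,000,000 = 30,502.86 GB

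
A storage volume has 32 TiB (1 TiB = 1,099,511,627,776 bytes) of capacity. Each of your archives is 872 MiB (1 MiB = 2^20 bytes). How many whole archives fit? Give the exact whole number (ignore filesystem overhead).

38,479

Capacity: 32 TiB = 35,184,372,088,832 bytes
Per item: 872 MiB = 914,358,272 bytes
⌊35,184,372,088,832 / 914,358,272⌋ = 38,479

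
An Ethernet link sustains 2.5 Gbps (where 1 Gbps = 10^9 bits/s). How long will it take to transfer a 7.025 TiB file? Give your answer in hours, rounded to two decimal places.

6.87 hours

7.025 TiB = 7,724,069,185,126.4 bytes = 61,792,553,481,011.2 bits
2.5 Gbps = 2,500,000,000 bits/s
time = 61,792,553,481,011.2 / 2,500,000,000 = 24,717.0214 s
24,717.0214 s / 3600 = 6.87 hours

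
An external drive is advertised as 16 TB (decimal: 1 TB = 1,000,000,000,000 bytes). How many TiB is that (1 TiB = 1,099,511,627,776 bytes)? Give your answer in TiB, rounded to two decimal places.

16 TB = 16 × 10^12 bytes = 16,000,000,000,000 bytes
1 TiB = 2^40 bytes = 1,099,511,627,776 bytes
16,000,000,000,000 / 1,099,511,627,776 = 14.55 TiB

14.55 TiB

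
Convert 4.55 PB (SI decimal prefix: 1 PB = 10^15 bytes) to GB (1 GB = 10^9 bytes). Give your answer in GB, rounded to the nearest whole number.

4.55 PB = 4.55 × 10^15 bytes = 4,550,000,000,000,000 bytes
1 GB = 1,000,000,000 bytes
4,550,000,000,000,000 / 1,000,000,000 = 4,550,000 GB

4,550,000 GB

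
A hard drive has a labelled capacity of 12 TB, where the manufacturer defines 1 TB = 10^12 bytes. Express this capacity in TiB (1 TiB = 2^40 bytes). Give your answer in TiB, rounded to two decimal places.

12 TB = 12 × 10^12 bytes = 12,000,000,000,000 bytes
1 TiB = 1,099,511,627,776 bytes
12,000,000,000,000 / 1,099,511,627,776 = 10.91 TiB

10.91 TiB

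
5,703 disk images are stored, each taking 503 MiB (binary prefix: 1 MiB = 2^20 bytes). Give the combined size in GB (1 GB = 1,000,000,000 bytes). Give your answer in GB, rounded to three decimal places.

3,007.955 GB

Total = 5,703 × 503 MiB = 2,868,609 MiB
= 2,868,609 × 1,048,576 bytes = 3,007,954,550,784 bytes
1 GB = 1,000,000,000 bytes
3,007,954,550,784 / 1,000,000,000 = 3,007.955 GB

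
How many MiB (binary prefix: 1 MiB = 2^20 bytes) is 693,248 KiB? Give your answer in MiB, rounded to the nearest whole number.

693,248 KiB = 693,248 × 2^10 bytes = 709,885,952 bytes
1 MiB = 2^20 bytes = 1,048,576 bytes
709,885,952 / 1,048,576 = 677 MiB

677 MiB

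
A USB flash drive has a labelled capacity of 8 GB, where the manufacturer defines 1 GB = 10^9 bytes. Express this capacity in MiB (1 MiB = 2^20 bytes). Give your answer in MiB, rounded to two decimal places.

7,629.39 MiB

8 GB × 1,000,000,000 bytes/GB = 8,000,000,000 bytes
1 MiB = 1,048,576 bytes
8,000,000,000 / 1,048,576 = 7,629.39 MiB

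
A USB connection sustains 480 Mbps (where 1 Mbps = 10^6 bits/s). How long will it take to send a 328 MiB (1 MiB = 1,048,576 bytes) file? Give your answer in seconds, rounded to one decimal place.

5.7 seconds

328 MiB = 343,932,928 bytes = 2,751,463,424 bits
480 Mbps = 480,000,000 bits/s
time = 2,751,463,424 / 480,000,000 = 5.7 s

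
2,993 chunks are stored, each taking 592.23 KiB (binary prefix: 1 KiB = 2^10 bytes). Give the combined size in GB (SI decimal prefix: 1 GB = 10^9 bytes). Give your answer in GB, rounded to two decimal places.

Total = 2,993 × 592.23 KiB = 1772544.39 KiB
= 1772544.39 × 1,024 bytes = 1,815,085,455.36 bytes
1 GB = 1,000,000,000 bytes
1,815,085,455.36 / 1,000,000,000 = 1.82 GB

1.82 GB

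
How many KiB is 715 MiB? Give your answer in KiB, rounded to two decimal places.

732,160.00 KiB

715 MiB = 715 × 2^20 bytes = 749,731,840 bytes
1 KiB = 2^10 bytes = 1,024 bytes
749,731,840 / 1,024 = 732,160.00 KiB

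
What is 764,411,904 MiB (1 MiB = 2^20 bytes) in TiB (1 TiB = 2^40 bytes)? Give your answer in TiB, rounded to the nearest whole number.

764,411,904 MiB × 1,048,576 bytes/MiB = 801,543,976,648,704 bytes
1 TiB = 1,099,511,627,776 bytes
801,543,976,648,704 / 1,099,511,627,776 = 729 TiB

729 TiB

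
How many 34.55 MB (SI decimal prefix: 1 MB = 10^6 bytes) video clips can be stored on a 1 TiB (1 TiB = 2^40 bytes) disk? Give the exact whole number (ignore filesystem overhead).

31,823

Capacity: 1 TiB = 1,099,511,627,776 bytes
Per item: 34.55 MB = 34,550,000 bytes
⌊1,099,511,627,776 / 34,550,000⌋ = 31,823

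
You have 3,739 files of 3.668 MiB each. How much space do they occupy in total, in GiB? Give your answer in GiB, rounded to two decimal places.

Total = 3,739 × 3.668 MiB = 13714.652 MiB
= 13714.652 × 1,048,576 bytes = 14,380,854,935.552 bytes
1 GiB = 1,073,741,824 bytes
14,380,854,935.552 / 1,073,741,824 = 13.39 GiB

13.39 GiB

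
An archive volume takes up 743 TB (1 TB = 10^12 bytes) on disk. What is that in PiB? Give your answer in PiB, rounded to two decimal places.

743 TB × 1,000,000,000,000 bytes/TB = 743,000,000,000,000 bytes
1 PiB = 2^50 bytes = 1,125,899,906,842,624 bytes
743,000,000,000,000 / 1,125,899,906,842,624 = 0.66 PiB

0.66 PiB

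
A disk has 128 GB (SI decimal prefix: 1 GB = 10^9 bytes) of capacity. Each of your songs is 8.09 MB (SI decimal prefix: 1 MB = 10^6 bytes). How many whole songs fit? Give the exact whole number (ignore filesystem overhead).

15,822

Capacity: 128 GB = 128,000,000,000 bytes
Per item: 8.09 MB = 8,090,000 bytes
⌊128,000,000,000 / 8,090,000⌋ = 15,822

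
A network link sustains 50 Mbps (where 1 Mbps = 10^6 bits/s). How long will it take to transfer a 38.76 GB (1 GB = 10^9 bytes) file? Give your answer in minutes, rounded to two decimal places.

38.76 GB = 38,760,000,000 bytes = 310,080,000,000 bits
50 Mbps = 50,000,000 bits/s
time = 310,080,000,000 / 50,000,000 = 6,201.600 s
6,201.600 s / 60 = 103.36 minutes

103.36 minutes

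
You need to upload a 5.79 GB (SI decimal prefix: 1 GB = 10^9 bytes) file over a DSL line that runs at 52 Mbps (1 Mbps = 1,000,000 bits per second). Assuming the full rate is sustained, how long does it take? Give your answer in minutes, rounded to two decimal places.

14.85 minutes

5.79 GB = 5,790,000,000 bytes = 46,320,000,000 bits
52 Mbps = 52,000,000 bits/s
time = 46,320,000,000 / 52,000,000 = 890.769 s
890.769 s / 60 = 14.85 minutes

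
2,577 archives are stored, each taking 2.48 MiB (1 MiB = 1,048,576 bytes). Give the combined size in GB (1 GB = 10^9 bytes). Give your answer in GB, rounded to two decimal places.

6.70 GB

Total = 2,577 × 2.48 MiB = 6390.96 MiB
= 6390.96 × 1,048,576 bytes = 6,701,407,272.96 bytes
1 GB = 1,000,000,000 bytes
6,701,407,272.96 / 1,000,000,000 = 6.70 GB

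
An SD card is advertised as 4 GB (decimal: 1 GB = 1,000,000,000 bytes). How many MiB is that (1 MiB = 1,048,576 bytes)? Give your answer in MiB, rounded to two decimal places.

4 GB × 1,000,000,000 bytes/GB = 4,000,000,000 bytes
1 MiB = 1,048,576 bytes
4,000,000,000 / 1,048,576 = 3,814.70 MiB

3,814.70 MiB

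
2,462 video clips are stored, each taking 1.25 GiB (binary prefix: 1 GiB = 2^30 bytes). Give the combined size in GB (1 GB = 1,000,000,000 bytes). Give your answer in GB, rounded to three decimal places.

Total = 2,462 × 1.25 GiB = 3077.5 GiB
= 3077.5 × 1,073,741,824 bytes = 3,304,440,463,360 bytes
1 GB = 1,000,000,000 bytes
3,304,440,463,360 / 1,000,000,000 = 3,304.440 GB

3,304.440 GB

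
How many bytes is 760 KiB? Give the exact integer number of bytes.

760 × 1,024 = 778,240 bytes

778,240 bytes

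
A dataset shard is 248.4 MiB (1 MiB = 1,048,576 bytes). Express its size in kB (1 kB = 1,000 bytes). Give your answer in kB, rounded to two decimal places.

260,466.28 kB

248.4 MiB = 248.4 × 2^20 bytes = 260,466,278.4 bytes
1 kB = 1,000 bytes
260,466,278.4 / 1,000 = 260,466.28 kB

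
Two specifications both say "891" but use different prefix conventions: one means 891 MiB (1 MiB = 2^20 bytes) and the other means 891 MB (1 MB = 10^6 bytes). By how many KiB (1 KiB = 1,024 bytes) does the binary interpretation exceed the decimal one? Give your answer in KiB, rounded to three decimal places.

42,266.813 KiB

891 MiB = 891 × 1,048,576 = 934,281,216 bytes
891 MB = 891 × 1,000,000 = 891,000,000 bytes
difference = 43,281,216 bytes
43,281,216 / 1,024 = 42,266.813 KiB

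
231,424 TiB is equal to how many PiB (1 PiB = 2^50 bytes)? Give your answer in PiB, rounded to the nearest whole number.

231,424 TiB × 1,099,511,627,776 bytes/TiB = 254,453,378,946,433,024 bytes
1 PiB = 2^50 bytes = 1,125,899,906,842,624 bytes
254,453,378,946,433,024 / 1,125,899,906,842,624 = 226 PiB

226 PiB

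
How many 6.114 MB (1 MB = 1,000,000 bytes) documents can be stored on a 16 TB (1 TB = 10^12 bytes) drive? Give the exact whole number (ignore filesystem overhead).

Capacity: 16 TB = 16,000,000,000,000 bytes
Per item: 6.114 MB = 6,114,000 bytes
⌊16,000,000,000,000 / 6,114,000⌋ = 2,616,944

2,616,944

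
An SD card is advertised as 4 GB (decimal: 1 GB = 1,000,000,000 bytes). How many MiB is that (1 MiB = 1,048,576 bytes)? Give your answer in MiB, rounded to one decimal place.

4 GB = 4 × 10^9 bytes = 4,000,000,000 bytes
1 MiB = 1,048,576 bytes
4,000,000,000 / 1,048,576 = 3,814.7 MiB

3,814.7 MiB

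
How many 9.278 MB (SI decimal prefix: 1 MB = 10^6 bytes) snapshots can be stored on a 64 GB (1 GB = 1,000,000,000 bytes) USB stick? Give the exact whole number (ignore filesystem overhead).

Capacity: 64 GB = 64,000,000,000 bytes
Per item: 9.278 MB = 9,278,000 bytes
⌊64,000,000,000 / 9,278,000⌋ = 6,898

6,898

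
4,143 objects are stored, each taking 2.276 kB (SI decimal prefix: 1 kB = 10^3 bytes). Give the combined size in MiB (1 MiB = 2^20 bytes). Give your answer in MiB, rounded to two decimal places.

8.99 MiB

Total = 4,143 × 2.276 kB = 9429.468 kB
= 9429.468 × 1,000 bytes = 9,429,468 bytes
1 MiB = 1,048,576 bytes
9,429,468 / 1,048,576 = 8.99 MiB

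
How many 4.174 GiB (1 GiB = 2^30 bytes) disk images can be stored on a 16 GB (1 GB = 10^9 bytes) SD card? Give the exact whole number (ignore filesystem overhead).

3

Capacity: 16 GB = 16,000,000,000 bytes
Per item: 4.174 GiB = 4,481,798,373.376 bytes
⌊16,000,000,000 / 4,481,798,373.376⌋ = 3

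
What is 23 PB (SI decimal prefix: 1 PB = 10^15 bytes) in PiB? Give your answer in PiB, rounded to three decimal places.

23 PB × 1,000,000,000,000,000 bytes/PB = 23,000,000,000,000,000 bytes
1 PiB = 1,125,899,906,842,624 bytes
23,000,000,000,000,000 / 1,125,899,906,842,624 = 20.428 PiB

20.428 PiB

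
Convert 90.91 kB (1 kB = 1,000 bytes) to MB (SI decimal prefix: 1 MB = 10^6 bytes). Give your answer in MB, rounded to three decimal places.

90.91 kB = 90.91 × 10^3 bytes = 90,910 bytes
1 MB = 1,000,000 bytes
90,910 / 1,000,000 = 0.091 MB

0.091 MB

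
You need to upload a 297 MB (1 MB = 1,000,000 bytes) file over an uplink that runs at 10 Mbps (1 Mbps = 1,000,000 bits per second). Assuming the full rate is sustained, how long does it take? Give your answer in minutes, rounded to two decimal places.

297 MB = 297,000,000 bytes = 2,376,000,000 bits
10 Mbps = 10,000,000 bits/s
time = 2,376,000,000 / 10,000,000 = 237.600 s
237.600 s / 60 = 3.96 minutes

3.96 minutes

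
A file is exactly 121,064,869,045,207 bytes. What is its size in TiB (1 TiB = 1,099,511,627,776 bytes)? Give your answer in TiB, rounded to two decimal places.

110.11 TiB

121,064,869,045,207 bytes given.
1 TiB = 2^40 bytes = 1,099,511,627,776 bytes
121,064,869,045,207 / 1,099,511,627,776 = 110.11 TiB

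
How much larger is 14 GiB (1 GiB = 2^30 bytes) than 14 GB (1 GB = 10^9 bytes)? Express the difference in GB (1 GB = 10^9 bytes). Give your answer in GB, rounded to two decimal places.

1.03 GB

14 GiB = 14 × 1,073,741,824 = 15,032,385,536 bytes
14 GB = 14 × 1,000,000,000 = 14,000,000,000 bytes
difference = 1,032,385,536 bytes
1,032,385,536 / 1,000,000,000 = 1.03 GB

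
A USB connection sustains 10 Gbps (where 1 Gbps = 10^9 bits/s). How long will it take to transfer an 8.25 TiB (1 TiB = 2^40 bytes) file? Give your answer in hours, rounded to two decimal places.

8.25 TiB = 9,070,970,929,152 bytes = 72,567,767,433,216 bits
10 Gbps = 10,000,000,000 bits/s
time = 72,567,767,433,216 / 10,000,000,000 = 7,256.7767 s
7,256.7767 s / 3600 = 2.02 hours

2.02 hours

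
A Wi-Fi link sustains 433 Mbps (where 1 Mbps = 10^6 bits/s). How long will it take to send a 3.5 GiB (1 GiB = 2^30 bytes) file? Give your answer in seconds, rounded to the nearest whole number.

69 seconds

3.5 GiB = 3,758,096,384 bytes = 30,064,771,072 bits
433 Mbps = 433,000,000 bits/s
time = 30,064,771,072 / 433,000,000 = 69 s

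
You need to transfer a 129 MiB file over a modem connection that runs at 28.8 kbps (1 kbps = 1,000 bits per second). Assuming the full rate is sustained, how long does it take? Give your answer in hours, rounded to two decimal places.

10.44 hours

129 MiB = 135,266,304 bytes = 1,082,130,432 bits
28.8 kbps = 28,800 bits/s
time = 1,082,130,432 / 28,800 = 37,573.9733 s
37,573.9733 s / 3600 = 10.44 hours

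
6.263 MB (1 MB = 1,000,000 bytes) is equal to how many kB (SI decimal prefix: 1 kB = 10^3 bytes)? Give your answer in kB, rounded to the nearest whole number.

6,263 kB

6.263 MB × 1,000,000 bytes/MB = 6,263,000 bytes
1 kB = 10^3 bytes = 1,000 bytes
6,263,000 / 1,000 = 6,263 kB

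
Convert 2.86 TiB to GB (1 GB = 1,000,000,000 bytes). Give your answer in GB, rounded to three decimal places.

3,144.603 GB

2.86 TiB × 1,099,511,627,776 bytes/TiB = 3,144,603,255,439.36 bytes
1 GB = 10^9 bytes = 1,000,000,000 bytes
3,144,603,255,439.36 / 1,000,000,000 = 3,144.603 GB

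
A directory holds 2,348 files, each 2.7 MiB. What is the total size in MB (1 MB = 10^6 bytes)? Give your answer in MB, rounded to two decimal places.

Total = 2,348 × 2.7 MiB = 6339.6 MiB
= 6339.6 × 1,048,576 bytes = 6,647,552,409.6 bytes
1 MB = 1,000,000 bytes
6,647,552,409.6 / 1,000,000 = 6,647.55 MB

6,647.55 MB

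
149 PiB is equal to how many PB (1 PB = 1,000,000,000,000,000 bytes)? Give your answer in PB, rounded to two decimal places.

167.76 PB

149 PiB × 1,125,899,906,842,624 bytes/PiB = 167,759,086,119,550,976 bytes
1 PB = 10^15 bytes = 1,000,000,000,000,000 bytes
167,759,086,119,550,976 / 1,000,000,000,000,000 = 167.76 PB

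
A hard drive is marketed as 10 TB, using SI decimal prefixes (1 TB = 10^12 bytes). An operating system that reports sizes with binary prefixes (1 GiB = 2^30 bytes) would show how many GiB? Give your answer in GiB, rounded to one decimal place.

9,313.2 GiB

10 TB = 10 × 10^12 bytes = 10,000,000,000,000 bytes
1 GiB = 1,073,741,824 bytes
10,000,000,000,000 / 1,073,741,824 = 9,313.2 GiB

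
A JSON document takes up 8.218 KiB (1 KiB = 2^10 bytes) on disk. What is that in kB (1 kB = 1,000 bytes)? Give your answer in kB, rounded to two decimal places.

8.42 kB

8.218 KiB = 8.218 × 2^10 bytes = 8,415.232 bytes
1 kB = 1,000 bytes
8,415.232 / 1,000 = 8.42 kB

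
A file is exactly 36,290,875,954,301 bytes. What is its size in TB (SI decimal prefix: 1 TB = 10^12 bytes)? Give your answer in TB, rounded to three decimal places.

36,290,875,954,301 bytes given.
1 TB = 10^12 bytes = 1,000,000,000,000 bytes
36,290,875,954,301 / 1,000,000,000,000 = 36.291 TB

36.291 TB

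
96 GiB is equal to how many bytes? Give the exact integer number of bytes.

96 × 1,073,741,824 = 103,079,215,104 bytes

103,079,215,104 bytes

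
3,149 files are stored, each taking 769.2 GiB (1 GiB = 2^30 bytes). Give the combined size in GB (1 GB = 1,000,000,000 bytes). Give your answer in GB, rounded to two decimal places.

2,600,829.04 GB

Total = 3,149 × 769.2 GiB = 2422210.8 GiB
= 2422210.8 × 1,073,741,824 bytes = 2,600,829,042,504,499.2 bytes
1 GB = 1,000,000,000 bytes
2,600,829,042,504,499.2 / 1,000,000,000 = 2,600,829.04 GB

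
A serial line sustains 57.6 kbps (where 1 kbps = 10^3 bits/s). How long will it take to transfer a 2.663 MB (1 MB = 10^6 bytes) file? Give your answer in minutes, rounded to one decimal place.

2.663 MB = 2,663,000 bytes = 21,304,000 bits
57.6 kbps = 57,600 bits/s
time = 21,304,000 / 57,600 = 369.86 s
369.86 s / 60 = 6.2 minutes

6.2 minutes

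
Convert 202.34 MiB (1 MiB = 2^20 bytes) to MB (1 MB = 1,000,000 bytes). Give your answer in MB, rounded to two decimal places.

202.34 MiB × 1,048,576 bytes/MiB = 212,168,867.84 bytes
1 MB = 10^6 bytes = 1,000,000 bytes
212,168,867.84 / 1,000,000 = 212.17 MB

212.17 MB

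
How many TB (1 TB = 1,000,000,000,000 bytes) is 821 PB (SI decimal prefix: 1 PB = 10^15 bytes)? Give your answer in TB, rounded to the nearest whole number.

821 PB × 1,000,000,000,000,000 bytes/PB = 821,000,000,000,000,000 bytes
1 TB = 10^12 bytes = 1,000,000,000,000 bytes
821,000,000,000,000,000 / 1,000,000,000,000 = 821,000 TB

821,000 TB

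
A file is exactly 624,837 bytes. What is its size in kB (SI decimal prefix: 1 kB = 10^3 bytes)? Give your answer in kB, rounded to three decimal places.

624,837 bytes given.
1 kB = 10^3 bytes = 1,000 bytes
624,837 / 1,000 = 624.837 kB

624.837 kB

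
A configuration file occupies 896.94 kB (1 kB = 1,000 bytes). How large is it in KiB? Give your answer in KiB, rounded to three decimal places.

875.918 KiB

896.94 kB × 1,000 bytes/kB = 896,940 bytes
1 KiB = 2^10 bytes = 1,024 bytes
896,940 / 1,024 = 875.918 KiB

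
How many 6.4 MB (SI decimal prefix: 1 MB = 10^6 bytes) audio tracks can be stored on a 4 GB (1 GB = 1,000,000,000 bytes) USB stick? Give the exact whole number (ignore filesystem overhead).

Capacity: 4 GB = 4,000,000,000 bytes
Per item: 6.4 MB = 6,400,000 bytes
⌊4,000,000,000 / 6,400,000⌋ = 625

625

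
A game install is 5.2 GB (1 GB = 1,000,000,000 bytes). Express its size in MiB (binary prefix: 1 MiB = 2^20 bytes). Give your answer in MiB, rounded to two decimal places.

5.2 GB = 5.2 × 10^9 bytes = 5,200,000,000 bytes
1 MiB = 2^20 bytes = 1,048,576 bytes
5,200,000,000 / 1,048,576 = 4,959.11 MiB

4,959.11 MiB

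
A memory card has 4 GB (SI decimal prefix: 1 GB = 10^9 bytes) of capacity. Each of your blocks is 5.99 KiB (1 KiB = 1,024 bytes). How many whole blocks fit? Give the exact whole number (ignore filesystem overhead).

652,128

Capacity: 4 GB = 4,000,000,000 bytes
Per item: 5.99 KiB = 6,133.76 bytes
⌊4,000,000,000 / 6,133.76⌋ = 652,128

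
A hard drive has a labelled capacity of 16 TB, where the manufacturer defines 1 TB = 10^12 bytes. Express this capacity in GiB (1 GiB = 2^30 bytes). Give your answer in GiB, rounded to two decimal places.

14,901.16 GiB

16 TB × 1,000,000,000,000 bytes/TB = 16,000,000,000,000 bytes
1 GiB = 1,073,741,824 bytes
16,000,000,000,000 / 1,073,741,824 = 14,901.16 GiB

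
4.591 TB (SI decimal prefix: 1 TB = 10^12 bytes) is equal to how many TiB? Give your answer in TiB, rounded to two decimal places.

4.591 TB = 4.591 × 10^12 bytes = 4,591,000,000,000 bytes
1 TiB = 1,099,511,627,776 bytes
4,591,000,000,000 / 1,099,511,627,776 = 4.18 TiB

4.18 TiB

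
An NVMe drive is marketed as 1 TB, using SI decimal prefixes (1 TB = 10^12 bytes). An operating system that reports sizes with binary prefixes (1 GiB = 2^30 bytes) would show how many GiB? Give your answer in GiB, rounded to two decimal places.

931.32 GiB

1 TB = 1 × 10^12 bytes = 1,000,000,000,000 bytes
1 GiB = 2^30 bytes = 1,073,741,824 bytes
1,000,000,000,000 / 1,073,741,824 = 931.32 GiB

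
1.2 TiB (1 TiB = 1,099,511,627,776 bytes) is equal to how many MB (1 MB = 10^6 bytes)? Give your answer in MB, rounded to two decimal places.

1.2 TiB = 1.2 × 2^40 bytes = 1,319,413,953,331.2 bytes
1 MB = 10^6 bytes = 1,000,000 bytes
1,319,413,953,331.2 / 1,000,000 = 1,319,413.95 MB

1,319,413.95 MB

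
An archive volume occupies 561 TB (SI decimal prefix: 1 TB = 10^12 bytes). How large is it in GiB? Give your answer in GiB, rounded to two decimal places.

561 TB = 561 × 10^12 bytes = 561,000,000,000,000 bytes
1 GiB = 1,073,741,824 bytes
561,000,000,000,000 / 1,073,741,824 = 522,471.96 GiB

522,471.96 GiB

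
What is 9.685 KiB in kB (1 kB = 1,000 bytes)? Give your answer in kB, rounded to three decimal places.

9.917 kB

9.685 KiB = 9.685 × 2^10 bytes = 9,917.44 bytes
1 kB = 10^3 bytes = 1,000 bytes
9,917.44 / 1,000 = 9.917 kB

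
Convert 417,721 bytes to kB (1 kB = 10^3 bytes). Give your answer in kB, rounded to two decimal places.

417,721 bytes given.
1 kB = 10^3 bytes = 1,000 bytes
417,721 / 1,000 = 417.72 kB

417.72 kB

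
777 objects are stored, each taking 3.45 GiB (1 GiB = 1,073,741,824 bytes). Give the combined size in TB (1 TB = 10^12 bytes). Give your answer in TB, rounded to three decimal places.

2.878 TB

Total = 777 × 3.45 GiB = 2680.65 GiB
= 2680.65 × 1,073,741,824 bytes = 2,878,326,020,505.6 bytes
1 TB = 1,000,000,000,000 bytes
2,878,326,020,505.6 / 1,000,000,000,000 = 2.878 TB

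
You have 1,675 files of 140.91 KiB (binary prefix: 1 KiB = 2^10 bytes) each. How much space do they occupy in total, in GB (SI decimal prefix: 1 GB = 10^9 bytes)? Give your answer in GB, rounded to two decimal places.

Total = 1,675 × 140.91 KiB = 236024.25 KiB
= 236024.25 × 1,024 bytes = 241,688,832 bytes
1 GB = 1,000,000,000 bytes
241,688,832 / 1,000,000,000 = 0.24 GB

0.24 GB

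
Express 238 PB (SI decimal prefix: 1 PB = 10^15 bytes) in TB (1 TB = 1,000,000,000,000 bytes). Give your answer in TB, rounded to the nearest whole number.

238,000 TB

238 PB = 238 × 10^15 bytes = 238,000,000,000,000,000 bytes
1 TB = 1,000,000,000,000 bytes
238,000,000,000,000,000 / 1,000,000,000,000 = 238,000 TB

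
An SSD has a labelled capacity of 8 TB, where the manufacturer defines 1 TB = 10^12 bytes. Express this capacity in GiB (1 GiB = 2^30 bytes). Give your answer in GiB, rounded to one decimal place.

7,450.6 GiB

8 TB = 8 × 10^12 bytes = 8,000,000,000,000 bytes
1 GiB = 2^30 bytes = 1,073,741,824 bytes
8,000,000,000,000 / 1,073,741,824 = 7,450.6 GiB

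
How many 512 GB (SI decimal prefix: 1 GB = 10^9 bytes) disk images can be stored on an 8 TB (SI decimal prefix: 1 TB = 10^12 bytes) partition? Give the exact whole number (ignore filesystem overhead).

Capacity: 8 TB = 8,000,000,000,000 bytes
Per item: 512 GB = 512,000,000,000 bytes
⌊8,000,000,000,000 / 512,000,000,000⌋ = 15

15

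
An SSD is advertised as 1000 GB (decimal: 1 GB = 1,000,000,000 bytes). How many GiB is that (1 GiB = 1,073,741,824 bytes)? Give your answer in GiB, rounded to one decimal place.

931.3 GiB

1000 GB = 1000 × 10^9 bytes = 1,000,000,000,000 bytes
1 GiB = 2^30 bytes = 1,073,741,824 bytes
1,000,000,000,000 / 1,073,741,824 = 931.3 GiB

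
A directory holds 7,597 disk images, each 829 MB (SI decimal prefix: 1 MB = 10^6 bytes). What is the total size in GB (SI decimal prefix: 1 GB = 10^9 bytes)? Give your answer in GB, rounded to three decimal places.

6,297.913 GB

Total = 7,597 × 829 MB = 6,297,913 MB
= 6,297,913 × 1,000,000 bytes = 6,297,913,000,000 bytes
1 GB = 1,000,000,000 bytes
6,297,913,000,000 / 1,000,000,000 = 6,297.913 GB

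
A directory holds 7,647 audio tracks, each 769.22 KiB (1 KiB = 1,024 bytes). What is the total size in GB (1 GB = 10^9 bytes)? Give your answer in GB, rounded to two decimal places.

6.02 GB

Total = 7,647 × 769.22 KiB = 5882225.34 KiB
= 5882225.34 × 1,024 bytes = 6,023,398,748.16 bytes
1 GB = 1,000,000,000 bytes
6,023,398,748.16 / 1,000,000,000 = 6.02 GB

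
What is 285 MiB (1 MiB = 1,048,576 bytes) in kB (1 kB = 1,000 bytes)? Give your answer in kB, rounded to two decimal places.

285 MiB = 285 × 2^20 bytes = 298,844,160 bytes
1 kB = 1,000 bytes
298,844,160 / 1,000 = 298,844.16 kB

298,844.16 kB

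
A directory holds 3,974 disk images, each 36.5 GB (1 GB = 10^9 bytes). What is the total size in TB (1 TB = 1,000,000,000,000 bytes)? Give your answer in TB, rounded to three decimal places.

145.051 TB

Total = 3,974 × 36.5 GB = 145,051 GB
= 145,051 × 1,000,000,000 bytes = 145,051,000,000,000 bytes
1 TB = 1,000,000,000,000 bytes
145,051,000,000,000 / 1,000,000,000,000 = 145.051 TB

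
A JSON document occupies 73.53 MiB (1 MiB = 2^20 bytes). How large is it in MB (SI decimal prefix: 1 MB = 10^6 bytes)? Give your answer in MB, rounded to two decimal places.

73.53 MiB = 73.53 × 2^20 bytes = 77,101,793.28 bytes
1 MB = 1,000,000 bytes
77,101,793.28 / 1,000,000 = 77.10 MB

77.10 MB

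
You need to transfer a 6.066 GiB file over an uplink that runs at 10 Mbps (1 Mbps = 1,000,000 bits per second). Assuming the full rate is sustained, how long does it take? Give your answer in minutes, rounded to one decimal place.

6.066 GiB = 6,513,317,904.384 bytes = 52,106,543,235.072 bits
10 Mbps = 10,000,000 bits/s
time = 52,106,543,235.072 / 10,000,000 = 5,210.65 s
5,210.65 s / 60 = 86.8 minutes

86.8 minutes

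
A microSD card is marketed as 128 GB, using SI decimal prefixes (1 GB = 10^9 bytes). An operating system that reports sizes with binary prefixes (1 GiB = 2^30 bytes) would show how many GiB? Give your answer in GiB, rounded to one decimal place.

119.2 GiB

128 GB × 1,000,000,000 bytes/GB = 128,000,000,000 bytes
1 GiB = 1,073,741,824 bytes
128,000,000,000 / 1,073,741,824 = 119.2 GiB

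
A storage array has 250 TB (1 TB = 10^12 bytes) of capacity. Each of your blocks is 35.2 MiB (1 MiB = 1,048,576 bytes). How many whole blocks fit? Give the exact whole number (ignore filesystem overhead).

Capacity: 250 TB = 250,000,000,000,000 bytes
Per item: 35.2 MiB = 36,909,875.2 bytes
⌊250,000,000,000,000 / 36,909,875.2⌋ = 6,773,255

6,773,255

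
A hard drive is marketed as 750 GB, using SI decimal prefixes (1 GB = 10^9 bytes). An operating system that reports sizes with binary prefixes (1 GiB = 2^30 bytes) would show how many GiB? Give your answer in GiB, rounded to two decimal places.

698.49 GiB

750 GB × 1,000,000,000 bytes/GB = 750,000,000,000 bytes
1 GiB = 2^30 bytes = 1,073,741,824 bytes
750,000,000,000 / 1,073,741,824 = 698.49 GiB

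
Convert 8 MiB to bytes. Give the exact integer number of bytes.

8 × 1,048,576 = 8,388,608 bytes  (1 MiB = 2^20 bytes)

8,388,608 bytes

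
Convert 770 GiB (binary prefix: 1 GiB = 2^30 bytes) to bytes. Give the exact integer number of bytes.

770 × 1,073,741,824 = 826,781,204,480 bytes  (1 GiB = 2^30 bytes)

826,781,204,480 bytes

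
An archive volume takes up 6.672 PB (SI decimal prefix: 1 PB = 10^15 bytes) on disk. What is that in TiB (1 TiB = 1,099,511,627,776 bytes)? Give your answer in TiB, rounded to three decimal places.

6,068.149 TiB

6.672 PB = 6.672 × 10^15 bytes = 6,672,000,000,000,000 bytes
1 TiB = 1,099,511,627,776 bytes
6,672,000,000,000,000 / 1,099,511,627,776 = 6,068.149 TiB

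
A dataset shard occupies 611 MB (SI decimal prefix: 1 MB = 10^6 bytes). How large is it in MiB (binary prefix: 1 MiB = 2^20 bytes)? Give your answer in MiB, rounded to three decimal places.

611 MB = 611 × 10^6 bytes = 611,000,000 bytes
1 MiB = 1,048,576 bytes
611,000,000 / 1,048,576 = 582.695 MiB

582.695 MiB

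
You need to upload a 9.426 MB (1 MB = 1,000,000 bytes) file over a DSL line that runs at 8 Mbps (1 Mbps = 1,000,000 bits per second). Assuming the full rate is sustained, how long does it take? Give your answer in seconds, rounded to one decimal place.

9.4 seconds

9.426 MB = 9,426,000 bytes = 75,408,000 bits
8 Mbps = 8,000,000 bits/s
time = 75,408,000 / 8,000,000 = 9.4 s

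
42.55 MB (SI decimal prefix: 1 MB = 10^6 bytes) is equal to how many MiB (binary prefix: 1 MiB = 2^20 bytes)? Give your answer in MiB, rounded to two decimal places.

42.55 MB = 42.55 × 10^6 bytes = 42,550,000 bytes
1 MiB = 2^20 bytes = 1,048,576 bytes
42,550,000 / 1,048,576 = 40.58 MiB

40.58 MiB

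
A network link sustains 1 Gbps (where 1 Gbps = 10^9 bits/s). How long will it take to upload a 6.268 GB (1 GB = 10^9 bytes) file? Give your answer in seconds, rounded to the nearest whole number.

6.268 GB = 6,268,000,000 bytes = 50,144,000,000 bits
1 Gbps = 1,000,000,000 bits/s
time = 50,144,000,000 / 1,000,000,000 = 50 s

50 seconds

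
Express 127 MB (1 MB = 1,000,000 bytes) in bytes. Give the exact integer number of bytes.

127 × 1,000,000 = 127,000,000 bytes  (1 MB = 10^6 bytes)

127,000,000 bytes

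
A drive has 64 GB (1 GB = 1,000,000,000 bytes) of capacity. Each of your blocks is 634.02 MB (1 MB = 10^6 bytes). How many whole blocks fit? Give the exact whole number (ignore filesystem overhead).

100

Capacity: 64 GB = 64,000,000,000 bytes
Per item: 634.02 MB = 634,020,000 bytes
⌊64,000,000,000 / 634,020,000⌋ = 100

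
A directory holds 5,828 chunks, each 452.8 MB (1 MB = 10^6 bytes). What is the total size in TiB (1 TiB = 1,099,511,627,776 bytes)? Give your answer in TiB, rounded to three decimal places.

2.400 TiB

Total = 5,828 × 452.8 MB = 2638918.4 MB
= 2638918.4 × 1,000,000 bytes = 2,638,918,400,000 bytes
1 TiB = 1,099,511,627,776 bytes
2,638,918,400,000 / 1,099,511,627,776 = 2.400 TiB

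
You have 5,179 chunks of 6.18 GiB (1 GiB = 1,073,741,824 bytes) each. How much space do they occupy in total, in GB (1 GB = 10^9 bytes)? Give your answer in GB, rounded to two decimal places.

Total = 5,179 × 6.18 GiB = 32006.22 GiB
= 32006.22 × 1,073,741,824 bytes = 34,366,417,042,145.28 bytes
1 GB = 1,000,000,000 bytes
34,366,417,042,145.28 / 1,000,000,000 = 34,366.42 GB

34,366.42 GB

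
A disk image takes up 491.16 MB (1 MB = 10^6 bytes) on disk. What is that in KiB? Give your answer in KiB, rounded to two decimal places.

479,648.44 KiB

491.16 MB = 491.16 × 10^6 bytes = 491,160,000 bytes
1 KiB = 2^10 bytes = 1,024 bytes
491,160,000 / 1,024 = 479,648.44 KiB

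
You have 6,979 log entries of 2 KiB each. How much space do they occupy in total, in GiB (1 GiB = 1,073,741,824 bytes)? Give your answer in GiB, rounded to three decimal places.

Total = 6,979 × 2 KiB = 13,958 KiB
= 13,958 × 1,024 bytes = 14,292,992 bytes
1 GiB = 1,073,741,824 bytes
14,292,992 / 1,073,741,824 = 0.013 GiB

0.013 GiB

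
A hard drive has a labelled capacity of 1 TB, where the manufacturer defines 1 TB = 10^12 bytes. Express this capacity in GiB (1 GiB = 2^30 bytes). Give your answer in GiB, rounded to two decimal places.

1 TB × 1,000,000,000,000 bytes/TB = 1,000,000,000,000 bytes
1 GiB = 1,073,741,824 bytes
1,000,000,000,000 / 1,073,741,824 = 931.32 GiB

931.32 GiB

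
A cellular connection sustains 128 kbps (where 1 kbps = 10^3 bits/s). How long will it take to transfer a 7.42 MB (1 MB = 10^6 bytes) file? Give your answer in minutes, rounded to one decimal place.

7.42 MB = 7,420,000 bytes = 59,360,000 bits
128 kbps = 128,000 bits/s
time = 59,360,000 / 128,000 = 463.75 s
463.75 s / 60 = 7.7 minutes

7.7 minutes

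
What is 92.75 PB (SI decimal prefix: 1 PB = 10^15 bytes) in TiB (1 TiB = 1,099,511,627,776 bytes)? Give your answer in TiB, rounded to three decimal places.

84,355.634 TiB

92.75 PB × 1,000,000,000,000,000 bytes/PB = 92,750,000,000,000,000 bytes
1 TiB = 1,099,511,627,776 bytes
92,750,000,000,000,000 / 1,099,511,627,776 = 84,355.634 TiB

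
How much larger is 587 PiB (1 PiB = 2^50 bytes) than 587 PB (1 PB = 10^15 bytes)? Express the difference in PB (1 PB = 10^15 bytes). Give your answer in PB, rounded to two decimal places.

73.90 PB

587 PiB = 587 × 1,125,899,906,842,624 = 660,903,245,316,620,288 bytes
587 PB = 587 × 1,000,000,000,000,000 = 587,000,000,000,000,000 bytes
difference = 73,903,245,316,620,288 bytes
73,903,245,316,620,288 / 1,000,000,000,000,000 = 73.90 PB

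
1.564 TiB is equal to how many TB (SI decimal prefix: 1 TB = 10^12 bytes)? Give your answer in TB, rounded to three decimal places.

1.564 TiB = 1.564 × 2^40 bytes = 1,719,636,185,841.664 bytes
1 TB = 1,000,000,000,000 bytes
1,719,636,185,841.664 / 1,000,000,000,000 = 1.720 TB

1.720 TB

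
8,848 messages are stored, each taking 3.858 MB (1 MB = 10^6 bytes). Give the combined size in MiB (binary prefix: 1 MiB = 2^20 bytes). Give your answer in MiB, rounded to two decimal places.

Total = 8,848 × 3.858 MB = 34135.584 MB
= 34135.584 × 1,000,000 bytes = 34,135,584,000 bytes
1 MiB = 1,048,576 bytes
34,135,584,000 / 1,048,576 = 32,554.23 MiB

32,554.23 MiB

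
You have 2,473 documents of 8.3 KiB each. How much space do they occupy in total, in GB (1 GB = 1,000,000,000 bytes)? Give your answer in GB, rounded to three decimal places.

0.021 GB

Total = 2,473 × 8.3 KiB = 20525.9 KiB
= 20525.9 × 1,024 bytes = 21,018,521.6 bytes
1 GB = 1,000,000,000 bytes
21,018,521.6 / 1,000,000,000 = 0.021 GB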